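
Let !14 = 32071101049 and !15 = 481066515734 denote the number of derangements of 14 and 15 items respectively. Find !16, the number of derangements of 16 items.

7697064251745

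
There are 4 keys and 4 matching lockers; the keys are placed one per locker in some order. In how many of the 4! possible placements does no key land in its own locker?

9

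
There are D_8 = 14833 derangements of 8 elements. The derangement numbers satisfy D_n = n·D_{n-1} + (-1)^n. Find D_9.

D_9 = 9·14833 - 1 = 133496.

133496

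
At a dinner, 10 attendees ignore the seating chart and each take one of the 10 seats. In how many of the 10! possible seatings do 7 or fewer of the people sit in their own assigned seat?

3628754

# with exactly i fixed is C(10,i)·!(10-i); sum over i=0..7:
  i=0: C(10,0)·!10 = 1·1334961 = 1334961
  i=1: C(10,1)·!9 = 10·133496 = 1334960
  i=2: C(10,2)·!8 = 45·14833 = 667485
  i=3: C(10,3)·!7 = 120·1854 = 222480
  i=4: C(10,4)·!6 = 210·265 = 55650
  i=5: C(10,5)·!5 = 252·44 = 11088
  i=6: C(10,6)·!4 = 210·9 = 1890
  i=7: C(10,7)·!3 = 120·2 = 240
Total = 3628754.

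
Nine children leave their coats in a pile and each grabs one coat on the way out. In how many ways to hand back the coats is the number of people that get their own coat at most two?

# with exactly i fixed is C(9,i)·!(9-i); sum over i=0..2:
  i=0: C(9,0)·!9 = 1·133496 = 133496
  i=1: C(9,1)·!8 = 9·14833 = 133497
  i=2: C(9,2)·!7 = 36·1854 = 66744
Total = 333737.

333737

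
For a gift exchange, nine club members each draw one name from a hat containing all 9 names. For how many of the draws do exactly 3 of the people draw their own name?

22260

Pick the 3 fixed positions: C(9,3) = 84 ways.
The remaining 6 must be deranged: !6 = 265.
Total: 84 × 265 = 22260.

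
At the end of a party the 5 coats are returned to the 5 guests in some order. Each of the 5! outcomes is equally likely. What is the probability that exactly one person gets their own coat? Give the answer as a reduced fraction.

3/8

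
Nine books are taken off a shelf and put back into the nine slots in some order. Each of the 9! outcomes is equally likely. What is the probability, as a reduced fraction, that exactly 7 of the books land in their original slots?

1/10080

Favorable outcomes: C(9,7)·!2 = 36·1 = 36.
Total outcomes: 9! = 362880.
Probability = 36/362880 = 1/10080.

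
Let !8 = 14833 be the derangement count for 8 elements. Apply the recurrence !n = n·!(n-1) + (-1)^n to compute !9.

!9 = 9·14833 - 1 = 133496.

133496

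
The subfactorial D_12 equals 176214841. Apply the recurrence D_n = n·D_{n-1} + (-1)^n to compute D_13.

2290792932

D_13 = 13·176214841 - 1 = 2290792932.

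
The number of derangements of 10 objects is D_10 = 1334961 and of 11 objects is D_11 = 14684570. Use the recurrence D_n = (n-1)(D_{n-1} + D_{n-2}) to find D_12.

D_12 = (12-1)·(D_11 + D_10) = 11·(14684570 + 1334961) = 11·16019531 = 176214841.

176214841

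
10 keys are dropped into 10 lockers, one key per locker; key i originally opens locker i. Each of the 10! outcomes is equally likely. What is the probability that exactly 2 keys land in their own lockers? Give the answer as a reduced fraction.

2119/11520

Favorable outcomes: C(10,2)·!8 = 45·14833 = 667485.
Total outcomes: 10! = 3628800.
Probability = 667485/3628800 = 2119/11520.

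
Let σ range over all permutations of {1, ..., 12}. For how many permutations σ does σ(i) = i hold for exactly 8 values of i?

Choose which 8 of the 12 are fixed: C(12,8) = 495.
The other 4 form a derangement: !4 = 9.
Total: 495 × 9 = 4455.

4455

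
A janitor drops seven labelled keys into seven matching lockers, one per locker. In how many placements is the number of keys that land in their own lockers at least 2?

Sum C(7,i)·!(7-i) for i = 2..7:
  i=2: C(7,2)·!5 = 21·44 = 924
  i=3: C(7,3)·!4 = 35·9 = 315
  i=4: C(7,4)·!3 = 35·2 = 70
  i=5: C(7,5)·!2 = 21·1 = 21
  i=6: C(7,6)·!1 = 7·0 = 0
  i=7: C(7,7)·!0 = 1·1 = 1
Total = 1331.

1331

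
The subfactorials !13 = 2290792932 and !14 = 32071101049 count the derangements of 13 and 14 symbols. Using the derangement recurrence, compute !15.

!15 = (15-1)·(!14 + !13) = 14·(32071101049 + 2290792932) = 14·34361893981 = 481066515734.

481066515734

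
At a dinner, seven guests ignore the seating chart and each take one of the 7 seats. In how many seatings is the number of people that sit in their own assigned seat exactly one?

Choose which one of the 7 is fixed: C(7,1) = 7.
The other 6 form a derangement: !6 = 265.
Total: 7 × 265 = 1855.

1855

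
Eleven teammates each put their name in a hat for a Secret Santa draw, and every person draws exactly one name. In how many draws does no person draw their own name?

14684570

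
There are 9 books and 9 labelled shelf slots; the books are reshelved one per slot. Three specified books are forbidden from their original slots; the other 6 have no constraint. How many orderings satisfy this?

256320

Let A_j be the event that the j-th constrained one is fixed. By inclusion-exclusion over the 3 events:
Σ_{j=0}^{3} (-1)^j C(3,j)(9-j)!
= C(3,0)·9! - C(3,1)·8! + C(3,2)·7! - C(3,3)·6!
= 362880 - 120960 + 15120 - 720
= 256320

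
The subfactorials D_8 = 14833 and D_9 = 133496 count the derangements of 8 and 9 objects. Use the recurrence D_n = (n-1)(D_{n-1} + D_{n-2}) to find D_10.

D_10 = (10-1)·(D_9 + D_8) = 9·(133496 + 14833) = 9·148329 = 1334961.

1334961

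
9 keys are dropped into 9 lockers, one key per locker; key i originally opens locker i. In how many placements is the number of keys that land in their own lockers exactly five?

1134

Choose which 5 of the 9 are fixed: C(9,5) = 126.
The remaining 4 must be deranged: !4 = 9.
Total: 126 × 9 = 1134.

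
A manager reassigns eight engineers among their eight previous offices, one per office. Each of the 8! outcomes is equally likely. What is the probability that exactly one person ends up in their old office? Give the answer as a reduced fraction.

Favorable outcomes: C(8,1)·!7 = 8·1854 = 14832.
Total outcomes: 8! = 40320.
Probability = 14832/40320 = 103/280.

103/280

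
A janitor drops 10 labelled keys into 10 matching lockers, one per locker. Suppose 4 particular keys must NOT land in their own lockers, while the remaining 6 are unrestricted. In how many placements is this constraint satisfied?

2399760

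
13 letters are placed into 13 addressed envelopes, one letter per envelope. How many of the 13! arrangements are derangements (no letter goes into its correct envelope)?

Use !n = n·!(n-1) + (-1)^n.
!13 = 13·176214841 - 1 = 2290792932

2290792932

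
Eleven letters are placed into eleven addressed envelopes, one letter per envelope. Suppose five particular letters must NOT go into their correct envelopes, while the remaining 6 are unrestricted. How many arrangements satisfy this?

25022880

Inclusion-exclusion on the 5 forbidden self-matches:
Σ_{j=0}^{5} (-1)^j C(5,j)(11-j)!
= C(5,0)·11! - C(5,1)·10! + C(5,2)·9! - C(5,3)·8! + C(5,4)·7! - C(5,5)·6!
= 39916800 - 18144000 + 3628800 - 403200 + 25200 - 720
= 25022880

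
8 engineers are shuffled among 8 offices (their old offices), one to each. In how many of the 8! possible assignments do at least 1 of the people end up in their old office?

Sum C(8,i)·!(8-i) for i = 1..8:
  i=1: C(8,1)·!7 = 8·1854 = 14832
  i=2: C(8,2)·!6 = 28·265 = 7420
  i=3: C(8,3)·!5 = 56·44 = 2464
  i=4: C(8,4)·!4 = 70·9 = 630
  i=5: C(8,5)·!3 = 56·2 = 112
  i=6: C(8,6)·!2 = 28·1 = 28
  i=7: C(8,7)·!1 = 8·0 = 0
  i=8: C(8,8)·!0 = 1·1 = 1
Total = 25487.

25487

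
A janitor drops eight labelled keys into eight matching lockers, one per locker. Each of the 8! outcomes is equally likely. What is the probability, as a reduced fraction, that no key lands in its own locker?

2119/5760

Favorable outcomes: !8 = 14833.
Total outcomes: 8! = 40320.
Probability = 14833/40320 = 2119/5760.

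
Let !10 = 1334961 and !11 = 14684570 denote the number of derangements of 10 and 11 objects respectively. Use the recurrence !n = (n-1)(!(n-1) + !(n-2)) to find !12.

176214841

!12 = (12-1)·(!11 + !10) = 11·(14684570 + 1334961) = 11·16019531 = 176214841.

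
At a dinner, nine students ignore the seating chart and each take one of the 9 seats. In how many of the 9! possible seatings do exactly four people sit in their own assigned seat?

5544

Pick the 4 fixed positions: C(9,4) = 126 ways.
The remaining 5 must be deranged: !5 = 44.
Total: 126 × 44 = 5544.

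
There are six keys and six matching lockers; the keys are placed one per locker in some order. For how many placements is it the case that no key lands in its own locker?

265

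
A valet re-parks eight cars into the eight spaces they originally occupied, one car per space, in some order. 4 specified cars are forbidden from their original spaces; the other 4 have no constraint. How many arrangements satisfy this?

Inclusion-exclusion on the 4 forbidden self-matches:
Σ_{j=0}^{4} (-1)^j C(4,j)(8-j)!
= C(4,0)·8! - C(4,1)·7! + C(4,2)·6! - C(4,3)·5! + C(4,4)·4!
= 40320 - 20160 + 4320 - 480 + 24
= 24024

24024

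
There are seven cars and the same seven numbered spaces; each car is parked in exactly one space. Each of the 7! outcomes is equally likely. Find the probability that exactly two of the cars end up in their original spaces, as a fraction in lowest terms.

11/60

Favorable outcomes: C(7,2)·!5 = 21·44 = 924.
Total outcomes: 7! = 5040.
Probability = 924/5040 = 11/60.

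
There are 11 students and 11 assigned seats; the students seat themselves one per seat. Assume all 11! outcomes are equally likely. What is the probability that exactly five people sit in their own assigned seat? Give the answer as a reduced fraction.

53/17280

Favorable outcomes: C(11,5)·!6 = 462·265 = 122430.
Total outcomes: 11! = 39916800.
Probability = 122430/39916800 = 53/17280.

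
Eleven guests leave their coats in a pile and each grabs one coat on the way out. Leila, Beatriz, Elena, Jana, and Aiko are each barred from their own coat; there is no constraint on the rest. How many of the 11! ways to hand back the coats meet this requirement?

Inclusion-exclusion on the 5 forbidden self-matches:
Σ_{j=0}^{5} (-1)^j C(5,j)(11-j)!
= C(5,0)·11! - C(5,1)·10! + C(5,2)·9! - C(5,3)·8! + C(5,4)·7! - C(5,5)·6!
= 39916800 - 18144000 + 3628800 - 403200 + 25200 - 720
= 25022880

25022880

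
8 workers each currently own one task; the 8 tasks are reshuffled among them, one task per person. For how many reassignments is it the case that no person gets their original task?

14833

!8 is the nearest integer to 8!/e.
8! = 40320, and 40320/e ≈ 14832.90, so !8 = 14833.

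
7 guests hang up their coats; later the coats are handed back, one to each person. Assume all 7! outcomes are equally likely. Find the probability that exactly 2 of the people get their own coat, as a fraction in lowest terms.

Favorable outcomes: C(7,2)·!5 = 21·44 = 924.
Total outcomes: 7! = 5040.
Probability = 924/5040 = 11/60.

11/60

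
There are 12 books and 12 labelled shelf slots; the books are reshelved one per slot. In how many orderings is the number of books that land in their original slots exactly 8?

Choose which 8 of the 12 are fixed: C(12,8) = 495.
The other 4 form a derangement: !4 = 9.
Total: 495 × 9 = 4455.

4455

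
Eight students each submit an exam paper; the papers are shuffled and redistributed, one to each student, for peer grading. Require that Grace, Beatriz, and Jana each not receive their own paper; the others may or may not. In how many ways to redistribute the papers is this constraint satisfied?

27240

Let A_j be the event that the j-th constrained one is fixed. By inclusion-exclusion over the 3 events:
Σ_{j=0}^{3} (-1)^j C(3,j)(8-j)!
= C(3,0)·8! - C(3,1)·7! + C(3,2)·6! - C(3,3)·5!
= 40320 - 15120 + 2160 - 120
= 27240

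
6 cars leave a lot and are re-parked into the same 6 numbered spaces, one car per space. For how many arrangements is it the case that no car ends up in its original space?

265

The number of derangements of 6 is !6 = Σ_{k=0}^{6} (-1)^k·6!/k!
= 6! - 6!/1! + 6!/2! - 6!/3! + 6!/4! - 6!/5! + 6!/6!
= 720 - 720 + 360 - 120 + 30 - 6 + 1
= 265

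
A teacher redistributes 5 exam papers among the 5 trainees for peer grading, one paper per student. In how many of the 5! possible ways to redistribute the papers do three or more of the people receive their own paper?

Sum C(5,i)·!(5-i) for i = 3..5:
  i=3: C(5,3)·!2 = 10·1 = 10
  i=4: C(5,4)·!1 = 5·0 = 0
  i=5: C(5,5)·!0 = 1·1 = 1
Total = 11.

11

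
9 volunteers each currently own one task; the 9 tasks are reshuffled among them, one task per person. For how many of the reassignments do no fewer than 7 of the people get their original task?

37

# with exactly i fixed is C(9,i)·!(9-i); sum over i=7..9:
  i=7: C(9,7)·!2 = 36·1 = 36
  i=8: C(9,8)·!1 = 9·0 = 0
  i=9: C(9,9)·!0 = 1·1 = 1
Total = 37.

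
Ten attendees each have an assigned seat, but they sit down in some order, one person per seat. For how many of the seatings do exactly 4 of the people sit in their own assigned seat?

Pick the 4 fixed positions: C(10,4) = 210 ways.
The other 6 form a derangement: !6 = 265.
Total: 210 × 265 = 55650.

55650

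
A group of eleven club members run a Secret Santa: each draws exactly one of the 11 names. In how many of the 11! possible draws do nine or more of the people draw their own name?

56

# with exactly i fixed is C(11,i)·!(11-i); sum over i=9..11:
  i=9: C(11,9)·!2 = 55·1 = 55
  i=10: C(11,10)·!1 = 11·0 = 0
  i=11: C(11,11)·!0 = 1·1 = 1
Total = 56.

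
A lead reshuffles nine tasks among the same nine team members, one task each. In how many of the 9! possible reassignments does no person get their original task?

133496

Recurrence: !9 = 9·!8 + (-1)^9.
!9 = 9·14833 - 1 = 133496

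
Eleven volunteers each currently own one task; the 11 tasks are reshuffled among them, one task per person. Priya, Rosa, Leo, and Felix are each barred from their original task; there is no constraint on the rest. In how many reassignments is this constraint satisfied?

Let A_j be the event that the j-th constrained one is fixed. By inclusion-exclusion over the 4 events:
Σ_{j=0}^{4} (-1)^j C(4,j)(11-j)!
= C(4,0)·11! - C(4,1)·10! + C(4,2)·9! - C(4,3)·8! + C(4,4)·7!
= 39916800 - 14515200 + 2177280 - 161280 + 5040
= 27422640

27422640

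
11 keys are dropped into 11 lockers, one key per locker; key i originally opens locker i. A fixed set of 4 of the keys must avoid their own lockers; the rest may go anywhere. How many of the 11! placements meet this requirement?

27422640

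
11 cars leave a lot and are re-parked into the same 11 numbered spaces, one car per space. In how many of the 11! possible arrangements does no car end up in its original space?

14684570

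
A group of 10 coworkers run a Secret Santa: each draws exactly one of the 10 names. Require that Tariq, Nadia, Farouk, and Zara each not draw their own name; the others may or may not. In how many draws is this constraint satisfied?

2399760

Let A_j be the event that the j-th constrained one is fixed. By inclusion-exclusion over the 4 events:
Σ_{j=0}^{4} (-1)^j C(4,j)(10-j)!
= C(4,0)·10! - C(4,1)·9! + C(4,2)·8! - C(4,3)·7! + C(4,4)·6!
= 3628800 - 1451520 + 241920 - 20160 + 720
= 2399760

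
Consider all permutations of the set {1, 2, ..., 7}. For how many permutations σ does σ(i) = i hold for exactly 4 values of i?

Pick the 4 fixed positions: C(7,4) = 35 ways.
The other 3 form a derangement: !3 = 2.
Total: 35 × 2 = 70.

70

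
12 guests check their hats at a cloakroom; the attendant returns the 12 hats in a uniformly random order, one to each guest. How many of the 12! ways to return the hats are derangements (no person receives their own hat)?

176214841

The subfactorial !12 = [12!/e] (nearest integer).
12! = 479001600, and 479001600/e ≈ 176214840.93, so !12 = 176214841.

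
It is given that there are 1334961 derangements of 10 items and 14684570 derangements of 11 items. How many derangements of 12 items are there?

D_12 = (12-1)·(D_11 + D_10) = 11·(14684570 + 1334961) = 11·16019531 = 176214841.

176214841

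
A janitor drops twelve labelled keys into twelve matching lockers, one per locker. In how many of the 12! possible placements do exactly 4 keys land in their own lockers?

7342335

Choose which 4 of the 12 are fixed: C(12,4) = 495.
The other 8 form a derangement: !8 = 14833.
Total: 495 × 14833 = 7342335.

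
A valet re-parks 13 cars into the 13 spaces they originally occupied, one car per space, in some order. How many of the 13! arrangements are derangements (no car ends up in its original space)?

2290792932

The number of derangements of 13 is !13 = Σ_{k=0}^{13} (-1)^k·13!/k!
= 13! - 13!/1! + 13!/2! - 13!/3! + 13!/4! - 13!/5! + 13!/6! - 13!/7! + 13!/8! - 13!/9! + 13!/10! - 13!/11! + 13!/12! - 13!/13!
= 6227020800 - 6227020800 + 3113510400 - 1037836800 + 259459200 - 51891840 + 8648640 - 1235520 + 154440 - 17160 + 1716 - 156 + 13 - 1
= 2290792932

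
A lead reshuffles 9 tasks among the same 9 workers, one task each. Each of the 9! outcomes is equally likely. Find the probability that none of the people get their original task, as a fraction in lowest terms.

16687/45360

Favorable outcomes: !9 = 133496.
Total outcomes: 9! = 362880.
Probability = 133496/362880 = 16687/45360.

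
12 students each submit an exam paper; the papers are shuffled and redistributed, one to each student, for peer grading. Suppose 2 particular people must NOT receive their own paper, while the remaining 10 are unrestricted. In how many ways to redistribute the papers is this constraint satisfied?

402796800

Let A_j be the event that the j-th constrained one is fixed. By inclusion-exclusion over the 2 events:
Σ_{j=0}^{2} (-1)^j C(2,j)(12-j)!
= C(2,0)·12! - C(2,1)·11! + C(2,2)·10!
= 479001600 - 79833600 + 3628800
= 402796800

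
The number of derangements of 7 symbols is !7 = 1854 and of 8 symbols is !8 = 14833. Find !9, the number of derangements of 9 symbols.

133496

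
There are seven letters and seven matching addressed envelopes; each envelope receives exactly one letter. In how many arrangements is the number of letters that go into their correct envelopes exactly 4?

Pick the 4 fixed positions: C(7,4) = 35 ways.
The other 3 form a derangement: !3 = 2.
Total: 35 × 2 = 70.

70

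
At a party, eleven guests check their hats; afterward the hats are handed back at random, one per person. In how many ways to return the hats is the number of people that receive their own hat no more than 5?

39893116

Sum C(11,i)·!(11-i) for i = 0..5:
  i=0: C(11,0)·!11 = 1·14684570 = 14684570
  i=1: C(11,1)·!10 = 11·1334961 = 14684571
  i=2: C(11,2)·!9 = 55·133496 = 7342280
  i=3: C(11,3)·!8 = 165·14833 = 2447445
  i=4: C(11,4)·!7 = 330·1854 = 611820
  i=5: C(11,5)·!6 = 462·265 = 122430
Total = 39893116.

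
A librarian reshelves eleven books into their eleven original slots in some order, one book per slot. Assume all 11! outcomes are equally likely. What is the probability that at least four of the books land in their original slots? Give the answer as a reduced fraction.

378967/19958400

Favorable outcomes: Σ_{i≥4} C(11,i)·!(11-i) = 330·1854 + 462·265 + 462·44 + 330·9 + 165·2 + 55·1 + 11·0 + 1·1 = 757934.
Total outcomes: 11! = 39916800.
Probability = 757934/39916800 = 378967/19958400.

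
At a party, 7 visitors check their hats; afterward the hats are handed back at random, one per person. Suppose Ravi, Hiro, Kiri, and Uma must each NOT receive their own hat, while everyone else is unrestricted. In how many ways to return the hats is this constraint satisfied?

Inclusion-exclusion on the 4 forbidden self-matches:
Σ_{j=0}^{4} (-1)^j C(4,j)(7-j)!
= C(4,0)·7! - C(4,1)·6! + C(4,2)·5! - C(4,3)·4! + C(4,4)·3!
= 5040 - 2880 + 720 - 96 + 6
= 2790

2790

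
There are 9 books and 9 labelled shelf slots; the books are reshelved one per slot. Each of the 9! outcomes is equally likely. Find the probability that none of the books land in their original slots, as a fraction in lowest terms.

Favorable outcomes: !9 = 133496.
Total outcomes: 9! = 362880.
Probability = 133496/362880 = 16687/45360.

16687/45360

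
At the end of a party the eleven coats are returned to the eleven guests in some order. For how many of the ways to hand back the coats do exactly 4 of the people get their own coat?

Choose which 4 of the 11 are fixed: C(11,4) = 330.
The remaining 7 must be deranged: !7 = 1854.
Total: 330 × 1854 = 611820.

611820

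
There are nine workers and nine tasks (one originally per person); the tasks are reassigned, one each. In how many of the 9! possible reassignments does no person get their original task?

133496

!9 is the nearest integer to 9!/e.
9! = 362880, and 362880/e ≈ 133496.09, so !9 = 133496.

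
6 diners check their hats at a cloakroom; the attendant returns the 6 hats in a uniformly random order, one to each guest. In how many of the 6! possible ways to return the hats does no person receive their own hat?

Recurrence: !6 = 5·(!5 + !4).
!6 = 5·(44 + 9) = 5·53 = 265

265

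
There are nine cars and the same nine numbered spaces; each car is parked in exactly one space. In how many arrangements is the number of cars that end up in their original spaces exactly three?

Pick the 3 fixed positions: C(9,3) = 84 ways.
The remaining 6 must be deranged: !6 = 265.
Total: 84 × 265 = 22260.

22260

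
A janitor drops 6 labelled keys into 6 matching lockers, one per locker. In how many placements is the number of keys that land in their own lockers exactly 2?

135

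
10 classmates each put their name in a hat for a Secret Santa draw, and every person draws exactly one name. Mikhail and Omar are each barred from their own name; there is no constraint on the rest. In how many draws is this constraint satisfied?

Inclusion-exclusion on the 2 forbidden self-matches:
Σ_{j=0}^{2} (-1)^j C(2,j)(10-j)!
= C(2,0)·10! - C(2,1)·9! + C(2,2)·8!
= 3628800 - 725760 + 40320
= 2943360

2943360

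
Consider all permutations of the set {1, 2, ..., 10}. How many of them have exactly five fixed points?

11088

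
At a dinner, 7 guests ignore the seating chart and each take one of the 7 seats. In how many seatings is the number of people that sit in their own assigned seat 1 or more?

3186

Sum C(7,i)·!(7-i) for i = 1..7:
  i=1: C(7,1)·!6 = 7·265 = 1855
  i=2: C(7,2)·!5 = 21·44 = 924
  i=3: C(7,3)·!4 = 35·9 = 315
  i=4: C(7,4)·!3 = 35·2 = 70
  i=5: C(7,5)·!2 = 21·1 = 21
  i=6: C(7,6)·!1 = 7·0 = 0
  i=7: C(7,7)·!0 = 1·1 = 1
Total = 3186.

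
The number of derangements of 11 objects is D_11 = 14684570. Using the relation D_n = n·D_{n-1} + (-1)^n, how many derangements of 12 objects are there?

176214841

D_12 = 12·14684570 + 1 = 176214841.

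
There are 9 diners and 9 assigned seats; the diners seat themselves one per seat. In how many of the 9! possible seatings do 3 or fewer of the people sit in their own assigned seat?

355997

# with exactly i fixed is C(9,i)·!(9-i); sum over i=0..3:
  i=0: C(9,0)·!9 = 1·133496 = 133496
  i=1: C(9,1)·!8 = 9·14833 = 133497
  i=2: C(9,2)·!7 = 36·1854 = 66744
  i=3: C(9,3)·!6 = 84·265 = 22260
Total = 355997.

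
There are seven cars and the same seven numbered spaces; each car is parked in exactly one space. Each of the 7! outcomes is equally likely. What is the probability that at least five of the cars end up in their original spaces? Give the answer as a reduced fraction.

Favorable outcomes: Σ_{i≥5} C(7,i)·!(7-i) = 21·1 + 7·0 + 1·1 = 22.
Total outcomes: 7! = 5040.
Probability = 22/5040 = 11/2520.

11/2520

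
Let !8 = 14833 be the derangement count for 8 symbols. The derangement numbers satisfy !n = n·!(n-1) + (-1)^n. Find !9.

!9 = 9·14833 - 1 = 133496.

133496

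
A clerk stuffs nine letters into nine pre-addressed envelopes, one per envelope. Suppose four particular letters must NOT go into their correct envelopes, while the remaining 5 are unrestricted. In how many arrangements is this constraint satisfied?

229080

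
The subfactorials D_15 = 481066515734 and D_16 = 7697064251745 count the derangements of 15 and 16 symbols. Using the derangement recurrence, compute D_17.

130850092279664

D_17 = (17-1)·(D_16 + D_15) = 16·(7697064251745 + 481066515734) = 16·8178130767479 = 130850092279664.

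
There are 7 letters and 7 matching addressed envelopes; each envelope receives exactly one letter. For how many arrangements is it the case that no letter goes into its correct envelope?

1854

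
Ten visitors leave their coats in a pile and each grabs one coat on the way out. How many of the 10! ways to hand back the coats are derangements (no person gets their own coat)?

The subfactorial !10 = [10!/e] (nearest integer).
10! = 3628800, and 3628800/e ≈ 1334960.92, so !10 = 1334961.

1334961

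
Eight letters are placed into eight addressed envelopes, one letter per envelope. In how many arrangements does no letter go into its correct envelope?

14833

Use !n = (n-1)(!(n-1) + !(n-2)).
!8 = 7·(1854 + 265) = 7·2119 = 14833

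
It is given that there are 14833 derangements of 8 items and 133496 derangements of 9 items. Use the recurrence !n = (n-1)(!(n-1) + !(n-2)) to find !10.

1334961

!10 = (10-1)·(!9 + !8) = 9·(133496 + 14833) = 9·148329 = 1334961.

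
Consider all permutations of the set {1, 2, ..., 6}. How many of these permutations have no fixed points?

265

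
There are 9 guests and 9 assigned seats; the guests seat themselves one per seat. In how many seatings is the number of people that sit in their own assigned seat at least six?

Sum C(9,i)·!(9-i) for i = 6..9:
  i=6: C(9,6)·!3 = 84·2 = 168
  i=7: C(9,7)·!2 = 36·1 = 36
  i=8: C(9,8)·!1 = 9·0 = 0
  i=9: C(9,9)·!0 = 1·1 = 1
Total = 205.

205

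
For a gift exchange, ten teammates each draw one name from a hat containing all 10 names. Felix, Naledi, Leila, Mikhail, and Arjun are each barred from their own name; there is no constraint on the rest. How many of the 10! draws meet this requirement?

Let A_j be the event that the j-th constrained one is fixed. By inclusion-exclusion over the 5 events:
Σ_{j=0}^{5} (-1)^j C(5,j)(10-j)!
= C(5,0)·10! - C(5,1)·9! + C(5,2)·8! - C(5,3)·7! + C(5,4)·6! - C(5,5)·5!
= 3628800 - 1814400 + 403200 - 50400 + 3600 - 120
= 2170680

2170680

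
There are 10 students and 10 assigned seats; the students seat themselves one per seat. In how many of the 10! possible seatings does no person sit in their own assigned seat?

The subfactorial !10 = [10!/e] (nearest integer).
10! = 3628800, and 3628800/e ≈ 1334960.92, so !10 = 1334961.

1334961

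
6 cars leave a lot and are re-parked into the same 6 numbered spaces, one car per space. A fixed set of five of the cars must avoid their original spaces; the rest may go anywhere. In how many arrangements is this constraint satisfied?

309

Inclusion-exclusion on the 5 forbidden self-matches:
Σ_{j=0}^{5} (-1)^j C(5,j)(6-j)!
= C(5,0)·6! - C(5,1)·5! + C(5,2)·4! - C(5,3)·3! + C(5,4)·2! - C(5,5)·1!
= 720 - 600 + 240 - 60 + 10 - 1
= 309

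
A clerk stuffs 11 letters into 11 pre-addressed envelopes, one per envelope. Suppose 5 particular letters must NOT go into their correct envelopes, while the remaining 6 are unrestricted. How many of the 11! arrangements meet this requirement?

Inclusion-exclusion on the 5 forbidden self-matches:
Σ_{j=0}^{5} (-1)^j C(5,j)(11-j)!
= C(5,0)·11! - C(5,1)·10! + C(5,2)·9! - C(5,3)·8! + C(5,4)·7! - C(5,5)·6!
= 39916800 - 18144000 + 3628800 - 403200 + 25200 - 720
= 25022880

25022880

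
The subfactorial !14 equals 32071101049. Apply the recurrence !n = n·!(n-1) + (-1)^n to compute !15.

481066515734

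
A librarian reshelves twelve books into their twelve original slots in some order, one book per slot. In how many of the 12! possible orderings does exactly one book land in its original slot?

176214840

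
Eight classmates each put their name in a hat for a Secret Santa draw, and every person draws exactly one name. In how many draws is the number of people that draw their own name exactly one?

14832

Pick the single fixed position: C(8,1) = 8 ways.
The other 7 form a derangement: !7 = 1854.
Total: 8 × 1854 = 14832.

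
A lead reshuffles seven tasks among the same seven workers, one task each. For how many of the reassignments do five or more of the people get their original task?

22

# with exactly i fixed is C(7,i)·!(7-i); sum over i=5..7:
  i=5: C(7,5)·!2 = 21·1 = 21
  i=6: C(7,6)·!1 = 7·0 = 0
  i=7: C(7,7)·!0 = 1·1 = 1
Total = 22.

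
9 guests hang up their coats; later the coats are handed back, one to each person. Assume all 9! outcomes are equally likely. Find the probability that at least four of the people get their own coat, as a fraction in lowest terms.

6883/362880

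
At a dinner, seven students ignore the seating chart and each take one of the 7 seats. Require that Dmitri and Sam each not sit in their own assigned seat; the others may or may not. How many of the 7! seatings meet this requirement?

3720

Let A_j be the event that the j-th constrained one is fixed. By inclusion-exclusion over the 2 events:
Σ_{j=0}^{2} (-1)^j C(2,j)(7-j)!
= C(2,0)·7! - C(2,1)·6! + C(2,2)·5!
= 5040 - 1440 + 120
= 3720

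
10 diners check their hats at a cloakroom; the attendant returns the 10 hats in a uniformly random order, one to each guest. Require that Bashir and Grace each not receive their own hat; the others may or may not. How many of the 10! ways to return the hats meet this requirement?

2943360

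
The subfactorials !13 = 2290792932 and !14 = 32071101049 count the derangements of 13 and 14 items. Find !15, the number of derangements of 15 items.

481066515734

!15 = (15-1)·(!14 + !13) = 14·(32071101049 + 2290792932) = 14·34361893981 = 481066515734.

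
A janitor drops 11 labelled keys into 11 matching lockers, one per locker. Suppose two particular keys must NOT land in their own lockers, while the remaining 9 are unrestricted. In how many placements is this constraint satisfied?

Let A_j be the event that the j-th constrained one is fixed. By inclusion-exclusion over the 2 events:
Σ_{j=0}^{2} (-1)^j C(2,j)(11-j)!
= C(2,0)·11! - C(2,1)·10! + C(2,2)·9!
= 39916800 - 7257600 + 362880
= 33022080

33022080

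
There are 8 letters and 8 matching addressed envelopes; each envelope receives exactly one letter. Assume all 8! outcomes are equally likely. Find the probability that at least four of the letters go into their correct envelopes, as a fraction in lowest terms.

Favorable outcomes: Σ_{i≥4} C(8,i)·!(8-i) = 70·9 + 56·2 + 28·1 + 8·0 + 1·1 = 771.
Total outcomes: 8! = 40320.
Probability = 771/40320 = 257/13440.

257/13440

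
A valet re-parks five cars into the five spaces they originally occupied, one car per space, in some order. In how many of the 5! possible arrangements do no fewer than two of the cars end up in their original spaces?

# with exactly i fixed is C(5,i)·!(5-i); sum over i=2..5:
  i=2: C(5,2)·!3 = 10·2 = 20
  i=3: C(5,3)·!2 = 10·1 = 10
  i=4: C(5,4)·!1 = 5·0 = 0
  i=5: C(5,5)·!0 = 1·1 = 1
Total = 31.

31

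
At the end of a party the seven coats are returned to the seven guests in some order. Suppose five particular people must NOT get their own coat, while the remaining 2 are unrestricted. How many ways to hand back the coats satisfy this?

2428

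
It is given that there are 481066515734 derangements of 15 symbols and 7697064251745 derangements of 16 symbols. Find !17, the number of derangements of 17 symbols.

130850092279664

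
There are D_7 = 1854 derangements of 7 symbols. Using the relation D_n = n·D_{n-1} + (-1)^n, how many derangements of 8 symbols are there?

14833

D_8 = 8·1854 + 1 = 14833.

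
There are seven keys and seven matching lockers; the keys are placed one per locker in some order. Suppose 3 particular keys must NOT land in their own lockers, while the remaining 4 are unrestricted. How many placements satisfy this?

3216

Let A_j be the event that the j-th constrained one is fixed. By inclusion-exclusion over the 3 events:
Σ_{j=0}^{3} (-1)^j C(3,j)(7-j)!
= C(3,0)·7! - C(3,1)·6! + C(3,2)·5! - C(3,3)·4!
= 5040 - 2160 + 360 - 24
= 3216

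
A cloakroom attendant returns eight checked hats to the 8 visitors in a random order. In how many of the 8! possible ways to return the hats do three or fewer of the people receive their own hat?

39549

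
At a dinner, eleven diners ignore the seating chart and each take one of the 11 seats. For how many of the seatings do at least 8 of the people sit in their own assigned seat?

386

Sum C(11,i)·!(11-i) for i = 8..11:
  i=8: C(11,8)·!3 = 165·2 = 330
  i=9: C(11,9)·!2 = 55·1 = 55
  i=10: C(11,10)·!1 = 11·0 = 0
  i=11: C(11,11)·!0 = 1·1 = 1
Total = 386.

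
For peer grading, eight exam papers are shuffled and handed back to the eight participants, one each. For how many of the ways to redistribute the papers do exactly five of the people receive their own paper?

112

Choose which 5 of the 8 are fixed: C(8,5) = 56.
The remaining 3 must be deranged: !3 = 2.
Total: 56 × 2 = 112.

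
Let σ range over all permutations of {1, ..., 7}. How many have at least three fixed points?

407

# with exactly i fixed is C(7,i)·!(7-i); sum over i=3..7:
  i=3: C(7,3)·!4 = 35·9 = 315
  i=4: C(7,4)·!3 = 35·2 = 70
  i=5: C(7,5)·!2 = 21·1 = 21
  i=6: C(7,6)·!1 = 7·0 = 0
  i=7: C(7,7)·!0 = 1·1 = 1
Total = 407.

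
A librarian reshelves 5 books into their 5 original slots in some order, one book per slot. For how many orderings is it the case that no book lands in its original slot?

44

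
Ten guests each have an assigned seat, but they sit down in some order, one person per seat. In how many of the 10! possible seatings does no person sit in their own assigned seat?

!10 is the nearest integer to 10!/e.
10! = 3628800, and 3628800/e ≈ 1334960.92, so !10 = 1334961.

1334961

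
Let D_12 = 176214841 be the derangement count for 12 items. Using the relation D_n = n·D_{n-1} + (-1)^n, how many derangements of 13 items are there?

D_13 = 13·176214841 - 1 = 2290792932.

2290792932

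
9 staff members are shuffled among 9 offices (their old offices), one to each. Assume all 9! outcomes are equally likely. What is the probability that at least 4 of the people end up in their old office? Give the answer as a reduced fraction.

6883/362880

Favorable outcomes: Σ_{i≥4} C(9,i)·!(9-i) = 126·44 + 126·9 + 84·2 + 36·1 + 9·0 + 1·1 = 6883.
Total outcomes: 9! = 362880.
Probability = 6883/362880 = 6883/362880.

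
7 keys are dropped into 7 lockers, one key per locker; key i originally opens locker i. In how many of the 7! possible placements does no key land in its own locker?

!7 = 7! · Σ_{k=0}^{7} (-1)^k/k!
= 7! - 7!/1! + 7!/2! - 7!/3! + 7!/4! - 7!/5! + 7!/6! - 7!/7!
= 5040 - 5040 + 2520 - 840 + 210 - 42 + 7 - 1
= 1854

1854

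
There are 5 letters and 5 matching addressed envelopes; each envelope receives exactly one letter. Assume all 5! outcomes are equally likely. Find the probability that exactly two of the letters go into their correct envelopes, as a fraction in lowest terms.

1/6

Favorable outcomes: C(5,2)·!3 = 10·2 = 20.
Total outcomes: 5! = 120.
Probability = 20/120 = 1/6.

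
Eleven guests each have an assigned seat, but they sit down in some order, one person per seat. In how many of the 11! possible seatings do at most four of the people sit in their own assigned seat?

39770686

# with exactly i fixed is C(11,i)·!(11-i); sum over i=0..4:
  i=0: C(11,0)·!11 = 1·14684570 = 14684570
  i=1: C(11,1)·!10 = 11·1334961 = 14684571
  i=2: C(11,2)·!9 = 55·133496 = 7342280
  i=3: C(11,3)·!8 = 165·14833 = 2447445
  i=4: C(11,4)·!7 = 330·1854 = 611820
Total = 39770686.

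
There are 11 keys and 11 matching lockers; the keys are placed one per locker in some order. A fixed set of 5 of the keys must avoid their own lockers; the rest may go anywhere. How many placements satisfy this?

25022880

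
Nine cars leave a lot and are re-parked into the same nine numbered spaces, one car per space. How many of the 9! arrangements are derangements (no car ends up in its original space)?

133496

The subfactorial !9 = [9!/e] (nearest integer).
9! = 362880, and 362880/e ≈ 133496.09, so !9 = 133496.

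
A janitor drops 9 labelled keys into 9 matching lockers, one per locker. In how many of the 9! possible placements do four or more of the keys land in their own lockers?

Sum C(9,i)·!(9-i) for i = 4..9:
  i=4: C(9,4)·!5 = 126·44 = 5544
  i=5: C(9,5)·!4 = 126·9 = 1134
  i=6: C(9,6)·!3 = 84·2 = 168
  i=7: C(9,7)·!2 = 36·1 = 36
  i=8: C(9,8)·!1 = 9·0 = 0
  i=9: C(9,9)·!0 = 1·1 = 1
Total = 6883.

6883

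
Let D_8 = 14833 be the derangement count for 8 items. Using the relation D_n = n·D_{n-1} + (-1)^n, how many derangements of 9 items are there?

D_9 = 9·14833 - 1 = 133496.

133496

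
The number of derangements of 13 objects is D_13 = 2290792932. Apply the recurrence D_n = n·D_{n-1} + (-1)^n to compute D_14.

32071101049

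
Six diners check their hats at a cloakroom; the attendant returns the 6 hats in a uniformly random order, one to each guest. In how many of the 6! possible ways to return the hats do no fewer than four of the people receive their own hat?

Sum C(6,i)·!(6-i) for i = 4..6:
  i=4: C(6,4)·!2 = 15·1 = 15
  i=5: C(6,5)·!1 = 6·0 = 0
  i=6: C(6,6)·!0 = 1·1 = 1
Total = 16.

16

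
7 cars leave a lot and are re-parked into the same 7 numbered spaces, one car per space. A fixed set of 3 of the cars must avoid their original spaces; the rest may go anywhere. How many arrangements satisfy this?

3216

Inclusion-exclusion on the 3 forbidden self-matches:
Σ_{j=0}^{3} (-1)^j C(3,j)(7-j)!
= C(3,0)·7! - C(3,1)·6! + C(3,2)·5! - C(3,3)·4!
= 5040 - 2160 + 360 - 24
= 3216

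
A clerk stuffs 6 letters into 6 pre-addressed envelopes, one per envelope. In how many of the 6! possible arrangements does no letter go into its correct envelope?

265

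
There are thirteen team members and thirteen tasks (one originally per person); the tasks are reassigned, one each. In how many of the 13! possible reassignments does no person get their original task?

!13 = 13! · Σ_{k=0}^{13} (-1)^k/k!
= 13! - 13!/1! + 13!/2! - 13!/3! + 13!/4! - 13!/5! + 13!/6! - 13!/7! + 13!/8! - 13!/9! + 13!/10! - 13!/11! + 13!/12! - 13!/13!
= 6227020800 - 6227020800 + 3113510400 - 1037836800 + 259459200 - 51891840 + 8648640 - 1235520 + 154440 - 17160 + 1716 - 156 + 13 - 1
= 2290792932

2290792932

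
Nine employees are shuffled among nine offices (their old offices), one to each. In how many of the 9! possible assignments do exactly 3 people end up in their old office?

22260

Choose which 3 of the 9 are fixed: C(9,3) = 84.
The other 6 form a derangement: !6 = 265.
Total: 84 × 265 = 22260.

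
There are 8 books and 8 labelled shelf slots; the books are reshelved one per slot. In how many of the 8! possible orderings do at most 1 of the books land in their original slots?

29665

# with exactly i fixed is C(8,i)·!(8-i); sum over i=0..1:
  i=0: C(8,0)·!8 = 1·14833 = 14833
  i=1: C(8,1)·!7 = 8·1854 = 14832
Total = 29665.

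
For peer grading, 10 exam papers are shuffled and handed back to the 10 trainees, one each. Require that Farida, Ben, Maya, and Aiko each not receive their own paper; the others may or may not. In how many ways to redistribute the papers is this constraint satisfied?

2399760

Let A_j be the event that the j-th constrained one is fixed. By inclusion-exclusion over the 4 events:
Σ_{j=0}^{4} (-1)^j C(4,j)(10-j)!
= C(4,0)·10! - C(4,1)·9! + C(4,2)·8! - C(4,3)·7! + C(4,4)·6!
= 3628800 - 1451520 + 241920 - 20160 + 720
= 2399760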